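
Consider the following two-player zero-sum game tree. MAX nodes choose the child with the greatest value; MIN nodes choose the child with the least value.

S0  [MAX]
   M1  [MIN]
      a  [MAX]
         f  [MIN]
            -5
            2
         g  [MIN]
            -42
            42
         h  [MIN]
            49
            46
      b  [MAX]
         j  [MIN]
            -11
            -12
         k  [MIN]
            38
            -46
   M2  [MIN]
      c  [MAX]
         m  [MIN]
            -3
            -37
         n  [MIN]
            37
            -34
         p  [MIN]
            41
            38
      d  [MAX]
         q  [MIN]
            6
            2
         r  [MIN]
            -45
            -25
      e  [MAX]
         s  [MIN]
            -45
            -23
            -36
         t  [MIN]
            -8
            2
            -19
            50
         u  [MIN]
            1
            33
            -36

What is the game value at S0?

-12

f (MIN): min(-5, 2) = -5
g (MIN): min(-42, 42) = -42
h (MIN): min(49, 46) = 46
a (MAX): max(-5, -42, 46) = 46
j (MIN): min(-11, -12) = -12
k (MIN): min(38, -46) = -46
b (MAX): max(-12, -46) = -12
M1 (MIN): min(46, -12) = -12
m (MIN): min(-3, -37) = -37
n (MIN): min(37, -34) = -34
p (MIN): min(41, 38) = 38
c (MAX): max(-37, -34, 38) = 38
q (MIN): min(6, 2) = 2
r (MIN): min(-45, -25) = -45
d (MAX): max(2, -45) = 2
s (MIN): min(-45, -23, -36) = -45
t (MIN): min(-8, 2, -19, 50) = -19
u (MIN): min(1, 33, -36) = -36
e (MAX): max(-45, -19, -36) = -19
M2 (MIN): min(38, 2, -19) = -19
S0 (MAX): max(-12, -19) = -12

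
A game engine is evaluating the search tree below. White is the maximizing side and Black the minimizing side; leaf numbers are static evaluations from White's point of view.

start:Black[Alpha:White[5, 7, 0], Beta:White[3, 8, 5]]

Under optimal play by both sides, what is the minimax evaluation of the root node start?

Alpha (White): max(5, 7, 0) = 7
Beta (White): max(3, 8, 5) = 8
start (Black): min(7, 8) = 7

7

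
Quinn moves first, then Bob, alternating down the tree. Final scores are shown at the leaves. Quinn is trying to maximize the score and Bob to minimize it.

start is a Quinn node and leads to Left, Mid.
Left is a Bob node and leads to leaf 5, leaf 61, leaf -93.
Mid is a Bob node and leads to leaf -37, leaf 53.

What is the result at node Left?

-93

Left (Bob): min(5, 61, -93) = -93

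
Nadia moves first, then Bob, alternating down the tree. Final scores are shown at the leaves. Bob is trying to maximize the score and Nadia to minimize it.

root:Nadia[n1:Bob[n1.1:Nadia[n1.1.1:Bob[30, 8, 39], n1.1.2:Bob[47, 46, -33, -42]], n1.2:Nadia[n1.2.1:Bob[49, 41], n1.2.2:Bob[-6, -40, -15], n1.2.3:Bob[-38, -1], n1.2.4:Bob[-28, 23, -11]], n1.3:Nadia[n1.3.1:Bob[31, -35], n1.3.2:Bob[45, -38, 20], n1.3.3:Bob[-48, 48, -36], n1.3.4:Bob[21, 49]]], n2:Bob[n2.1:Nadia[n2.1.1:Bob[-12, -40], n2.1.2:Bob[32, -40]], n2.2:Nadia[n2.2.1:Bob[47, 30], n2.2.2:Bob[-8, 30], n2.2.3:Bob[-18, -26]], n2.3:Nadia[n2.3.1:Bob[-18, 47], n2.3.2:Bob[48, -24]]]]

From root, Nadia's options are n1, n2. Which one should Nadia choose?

n1.1.1 (Bob): max(30, 8, 39) = 39
n1.1.2 (Bob): max(47, 46, -33, -42) = 47
n1.1 (Nadia): min(39, 47) = 39
n1.2.1 (Bob): max(49, 41) = 49
n1.2.2 (Bob): max(-6, -40, -15) = -6
n1.2.3 (Bob): max(-38, -1) = -1
n1.2.4 (Bob): max(-28, 23, -11) = 23
n1.2 (Nadia): min(49, -6, -1, 23) = -6
n1.3.1 (Bob): max(31, -35) = 31
n1.3.2 (Bob): max(45, -38, 20) = 45
n1.3.3 (Bob): max(-48, 48, -36) = 48
n1.3.4 (Bob): max(21, 49) = 49
n1.3 (Nadia): min(31, 45, 48, 49) = 31
n1 (Bob): max(39, -6, 31) = 39
n2.1.1 (Bob): max(-12, -40) = -12
n2.1.2 (Bob): max(32, -40) = 32
n2.1 (Nadia): min(-12, 32) = -12
n2.2.1 (Bob): max(47, 30) = 47
n2.2.2 (Bob): max(-8, 30) = 30
n2.2.3 (Bob): max(-18, -26) = -18
n2.2 (Nadia): min(47, 30, -18) = -18
n2.3.1 (Bob): max(-18, 47) = 47
n2.3.2 (Bob): max(48, -24) = 48
n2.3 (Nadia): min(47, 48) = 47
n2 (Bob): max(-12, -18, 47) = 47
root (Nadia): min(39, 47) = 39
Nadia at root wants the lowest of {n1=39, n2=47}, so chooses n1.

n1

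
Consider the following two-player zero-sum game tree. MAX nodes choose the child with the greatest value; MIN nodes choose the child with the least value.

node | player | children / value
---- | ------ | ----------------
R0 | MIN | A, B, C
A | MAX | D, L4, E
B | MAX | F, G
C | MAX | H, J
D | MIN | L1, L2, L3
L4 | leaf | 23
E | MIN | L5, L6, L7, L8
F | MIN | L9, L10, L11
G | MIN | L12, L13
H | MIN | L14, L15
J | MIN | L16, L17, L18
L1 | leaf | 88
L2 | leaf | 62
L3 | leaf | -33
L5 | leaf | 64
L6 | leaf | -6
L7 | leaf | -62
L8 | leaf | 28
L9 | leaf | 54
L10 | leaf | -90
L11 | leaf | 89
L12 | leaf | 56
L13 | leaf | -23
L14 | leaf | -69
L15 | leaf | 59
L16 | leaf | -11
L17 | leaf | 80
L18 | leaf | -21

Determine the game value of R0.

D (MIN): min(88, 62, -33) = -33
E (MIN): min(64, -6, -62, 28) = -62
A (MAX): max(-33, 23, -62) = 23
F (MIN): min(54, -90, 89) = -90
G (MIN): min(56, -23) = -23
B (MAX): max(-90, -23) = -23
H (MIN): min(-69, 59) = -69
J (MIN): min(-11, 80, -21) = -21
C (MAX): max(-69, -21) = -21
R0 (MIN): min(23, -23, -21) = -23

-23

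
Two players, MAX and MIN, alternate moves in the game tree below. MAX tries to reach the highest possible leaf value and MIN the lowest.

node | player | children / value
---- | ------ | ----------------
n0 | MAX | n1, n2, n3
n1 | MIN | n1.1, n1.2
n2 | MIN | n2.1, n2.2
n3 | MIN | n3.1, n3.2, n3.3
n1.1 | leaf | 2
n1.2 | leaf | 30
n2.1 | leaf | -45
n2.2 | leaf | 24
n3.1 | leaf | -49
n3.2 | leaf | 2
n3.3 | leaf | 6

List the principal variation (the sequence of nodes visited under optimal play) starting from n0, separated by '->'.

n1 (MIN): min(2, 30) = 2
n2 (MIN): min(-45, 24) = -45
n3 (MIN): min(-49, 2, 6) = -49
n0 (MAX): max(2, -45, -49) = 2
At n0, MAX picks n1 (highest: 2).
At n1, MIN picks n1.1 (lowest: 2).
Terminal value 2.

n0 -> n1 -> n1.1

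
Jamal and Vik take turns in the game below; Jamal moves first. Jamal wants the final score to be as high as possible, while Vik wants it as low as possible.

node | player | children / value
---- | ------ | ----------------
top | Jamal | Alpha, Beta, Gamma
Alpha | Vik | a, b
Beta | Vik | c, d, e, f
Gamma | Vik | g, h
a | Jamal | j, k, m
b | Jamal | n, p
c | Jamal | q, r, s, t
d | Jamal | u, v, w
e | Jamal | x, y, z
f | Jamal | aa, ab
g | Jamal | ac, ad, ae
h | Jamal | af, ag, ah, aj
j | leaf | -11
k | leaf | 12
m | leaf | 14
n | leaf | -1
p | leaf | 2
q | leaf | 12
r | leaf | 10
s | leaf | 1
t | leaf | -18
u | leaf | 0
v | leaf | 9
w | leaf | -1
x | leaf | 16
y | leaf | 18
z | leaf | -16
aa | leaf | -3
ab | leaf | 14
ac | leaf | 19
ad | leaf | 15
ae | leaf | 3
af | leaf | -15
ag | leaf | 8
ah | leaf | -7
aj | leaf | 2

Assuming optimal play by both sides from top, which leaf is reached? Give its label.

v

a (Jamal): max(-11, 12, 14) = 14
b (Jamal): max(-1, 2) = 2
Alpha (Vik): min(14, 2) = 2
c (Jamal): max(12, 10, 1, -18) = 12
d (Jamal): max(0, 9, -1) = 9
e (Jamal): max(16, 18, -16) = 18
f (Jamal): max(-3, 14) = 14
Beta (Vik): min(12, 9, 18, 14) = 9
g (Jamal): max(19, 15, 3) = 19
h (Jamal): max(-15, 8, -7, 2) = 8
Gamma (Vik): min(19, 8) = 8
top (Jamal): max(2, 9, 8) = 9
At top, Jamal picks Beta (highest: 9).
At Beta, Vik picks d (lowest: 9).
At d, Jamal picks v (highest: 9).
Terminal value 9.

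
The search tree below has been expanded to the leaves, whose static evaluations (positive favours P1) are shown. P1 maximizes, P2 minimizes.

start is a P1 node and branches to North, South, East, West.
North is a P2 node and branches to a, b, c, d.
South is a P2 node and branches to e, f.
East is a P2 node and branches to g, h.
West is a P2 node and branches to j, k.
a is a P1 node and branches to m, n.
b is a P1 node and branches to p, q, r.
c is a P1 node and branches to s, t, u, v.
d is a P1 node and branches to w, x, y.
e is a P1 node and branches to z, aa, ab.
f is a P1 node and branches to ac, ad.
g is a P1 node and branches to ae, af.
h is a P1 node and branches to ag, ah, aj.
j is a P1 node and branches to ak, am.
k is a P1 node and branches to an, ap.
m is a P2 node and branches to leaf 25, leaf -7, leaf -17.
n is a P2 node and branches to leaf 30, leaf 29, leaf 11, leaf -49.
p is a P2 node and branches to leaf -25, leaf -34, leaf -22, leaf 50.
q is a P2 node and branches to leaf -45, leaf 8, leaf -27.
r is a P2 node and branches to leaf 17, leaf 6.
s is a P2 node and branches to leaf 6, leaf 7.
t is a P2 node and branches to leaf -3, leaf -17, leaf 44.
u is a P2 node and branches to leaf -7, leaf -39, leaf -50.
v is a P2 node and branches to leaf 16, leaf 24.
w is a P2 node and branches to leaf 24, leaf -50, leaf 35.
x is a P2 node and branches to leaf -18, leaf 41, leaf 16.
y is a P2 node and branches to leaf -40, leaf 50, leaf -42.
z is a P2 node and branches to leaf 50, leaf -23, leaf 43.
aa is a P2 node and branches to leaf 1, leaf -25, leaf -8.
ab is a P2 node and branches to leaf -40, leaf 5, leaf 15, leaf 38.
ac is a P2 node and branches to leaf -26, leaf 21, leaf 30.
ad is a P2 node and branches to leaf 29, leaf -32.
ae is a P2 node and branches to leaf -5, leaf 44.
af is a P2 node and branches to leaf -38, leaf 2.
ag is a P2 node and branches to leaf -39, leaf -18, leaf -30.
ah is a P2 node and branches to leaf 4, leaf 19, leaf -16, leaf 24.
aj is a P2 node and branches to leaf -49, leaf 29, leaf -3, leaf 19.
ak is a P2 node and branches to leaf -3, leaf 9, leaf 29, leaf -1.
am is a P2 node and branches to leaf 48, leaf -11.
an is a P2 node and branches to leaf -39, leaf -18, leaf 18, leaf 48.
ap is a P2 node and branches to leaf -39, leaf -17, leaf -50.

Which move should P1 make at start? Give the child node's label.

m (P2): min(25, -7, -17) = -17
n (P2): min(30, 29, 11, -49) = -49
a (P1): max(-17, -49) = -17
p (P2): min(-25, -34, -22, 50) = -34
q (P2): min(-45, 8, -27) = -45
r (P2): min(17, 6) = 6
b (P1): max(-34, -45, 6) = 6
s (P2): min(6, 7) = 6
t (P2): min(-3, -17, 44) = -17
u (P2): min(-7, -39, -50) = -50
v (P2): min(16, 24) = 16
c (P1): max(6, -17, -50, 16) = 16
w (P2): min(24, -50, 35) = -50
x (P2): min(-18, 41, 16) = -18
y (P2): min(-40, 50, -42) = -42
d (P1): max(-50, -18, -42) = -18
North (P2): min(-17, 6, 16, -18) = -18
z (P2): min(50, -23, 43) = -23
aa (P2): min(1, -25, -8) = -25
ab (P2): min(-40, 5, 15, 38) = -40
e (P1): max(-23, -25, -40) = -23
ac (P2): min(-26, 21, 30) = -26
ad (P2): min(29, -32) = -32
f (P1): max(-26, -32) = -26
South (P2): min(-23, -26) = -26
ae (P2): min(-5, 44) = -5
af (P2): min(-38, 2) = -38
g (P1): max(-5, -38) = -5
ag (P2): min(-39, -18, -30) = -39
ah (P2): min(4, 19, -16, 24) = -16
aj (P2): min(-49, 29, -3, 19) = -49
h (P1): max(-39, -16, -49) = -16
East (P2): min(-5, -16) = -16
ak (P2): min(-3, 9, 29, -1) = -3
am (P2): min(48, -11) = -11
j (P1): max(-3, -11) = -3
an (P2): min(-39, -18, 18, 48) = -39
ap (P2): min(-39, -17, -50) = -50
k (P1): max(-39, -50) = -39
West (P2): min(-3, -39) = -39
start (P1): max(-18, -26, -16, -39) = -16
P1 at start wants the highest of {North=-18, South=-26, East=-16, West=-39}, so chooses East.

East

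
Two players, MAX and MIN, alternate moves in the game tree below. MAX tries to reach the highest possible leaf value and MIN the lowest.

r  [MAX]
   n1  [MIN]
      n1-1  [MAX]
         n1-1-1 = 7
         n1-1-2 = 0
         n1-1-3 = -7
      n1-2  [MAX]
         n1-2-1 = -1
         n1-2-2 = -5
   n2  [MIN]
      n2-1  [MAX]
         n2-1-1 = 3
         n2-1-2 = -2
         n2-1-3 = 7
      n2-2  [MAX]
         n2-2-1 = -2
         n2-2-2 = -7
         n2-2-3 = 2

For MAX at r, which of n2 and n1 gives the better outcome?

n2

n2-1 (MAX): max(3, -2, 7) = 7
n2-2 (MAX): max(-2, -7, 2) = 2
n2 (MIN): min(7, 2) = 2
n1-1 (MAX): max(7, 0, -7) = 7
n1-2 (MAX): max(-1, -5) = -1
n1 (MIN): min(7, -1) = -1
MAX prefers the higher value; n2=2, n1=-1. n2 is better since 2 > -1.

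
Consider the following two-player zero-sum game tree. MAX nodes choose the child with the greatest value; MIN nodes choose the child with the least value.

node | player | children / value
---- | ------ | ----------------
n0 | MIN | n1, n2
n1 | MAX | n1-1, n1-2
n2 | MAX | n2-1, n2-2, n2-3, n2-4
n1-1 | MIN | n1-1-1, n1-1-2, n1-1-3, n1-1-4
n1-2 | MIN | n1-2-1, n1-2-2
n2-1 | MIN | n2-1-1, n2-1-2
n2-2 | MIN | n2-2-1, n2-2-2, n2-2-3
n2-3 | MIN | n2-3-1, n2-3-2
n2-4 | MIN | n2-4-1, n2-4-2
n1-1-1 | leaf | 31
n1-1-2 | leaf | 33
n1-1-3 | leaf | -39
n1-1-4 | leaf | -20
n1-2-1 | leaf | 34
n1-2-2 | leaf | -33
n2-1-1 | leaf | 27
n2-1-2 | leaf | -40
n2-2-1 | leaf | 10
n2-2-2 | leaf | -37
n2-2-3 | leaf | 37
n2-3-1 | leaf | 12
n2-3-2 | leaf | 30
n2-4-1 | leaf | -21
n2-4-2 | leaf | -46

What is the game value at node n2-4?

-46

n2-4 (MIN): min(-21, -46) = -46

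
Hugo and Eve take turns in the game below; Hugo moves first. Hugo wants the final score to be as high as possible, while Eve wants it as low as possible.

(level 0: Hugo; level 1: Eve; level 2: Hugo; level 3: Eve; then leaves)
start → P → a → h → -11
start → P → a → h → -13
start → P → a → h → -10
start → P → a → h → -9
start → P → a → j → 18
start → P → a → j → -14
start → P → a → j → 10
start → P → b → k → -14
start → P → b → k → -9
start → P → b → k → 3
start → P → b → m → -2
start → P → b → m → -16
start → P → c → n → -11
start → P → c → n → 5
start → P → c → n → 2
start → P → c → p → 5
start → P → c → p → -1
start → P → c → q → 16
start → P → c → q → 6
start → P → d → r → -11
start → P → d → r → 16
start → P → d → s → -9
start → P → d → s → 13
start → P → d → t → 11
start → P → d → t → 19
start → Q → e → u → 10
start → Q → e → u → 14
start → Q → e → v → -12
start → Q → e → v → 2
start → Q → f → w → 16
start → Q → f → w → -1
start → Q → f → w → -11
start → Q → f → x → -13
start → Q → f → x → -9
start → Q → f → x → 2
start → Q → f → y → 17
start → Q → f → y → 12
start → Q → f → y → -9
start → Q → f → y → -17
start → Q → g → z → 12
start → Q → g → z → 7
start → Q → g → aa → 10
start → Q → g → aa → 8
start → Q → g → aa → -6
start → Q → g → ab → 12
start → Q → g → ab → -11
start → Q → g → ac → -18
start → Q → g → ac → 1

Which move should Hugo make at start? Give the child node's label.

Q

h (Eve): min(-11, -13, -10, -9) = -13
j (Eve): min(18, -14, 10) = -14
a (Hugo): max(-13, -14) = -13
k (Eve): min(-14, -9, 3) = -14
m (Eve): min(-2, -16) = -16
b (Hugo): max(-14, -16) = -14
n (Eve): min(-11, 5, 2) = -11
p (Eve): min(5, -1) = -1
q (Eve): min(16, 6) = 6
c (Hugo): max(-11, -1, 6) = 6
r (Eve): min(-11, 16) = -11
s (Eve): min(-9, 13) = -9
t (Eve): min(11, 19) = 11
d (Hugo): max(-11, -9, 11) = 11
P (Eve): min(-13, -14, 6, 11) = -14
u (Eve): min(10, 14) = 10
v (Eve): min(-12, 2) = -12
e (Hugo): max(10, -12) = 10
w (Eve): min(16, -1, -11) = -11
x (Eve): min(-13, -9, 2) = -13
y (Eve): min(17, 12, -9, -17) = -17
f (Hugo): max(-11, -13, -17) = -11
z (Eve): min(12, 7) = 7
aa (Eve): min(10, 8, -6) = -6
ab (Eve): min(12, -11) = -11
ac (Eve): min(-18, 1) = -18
g (Hugo): max(7, -6, -11, -18) = 7
Q (Eve): min(10, -11, 7) = -11
start (Hugo): max(-14, -11) = -11
Hugo at start wants the highest of {P=-14, Q=-11}, so chooses Q.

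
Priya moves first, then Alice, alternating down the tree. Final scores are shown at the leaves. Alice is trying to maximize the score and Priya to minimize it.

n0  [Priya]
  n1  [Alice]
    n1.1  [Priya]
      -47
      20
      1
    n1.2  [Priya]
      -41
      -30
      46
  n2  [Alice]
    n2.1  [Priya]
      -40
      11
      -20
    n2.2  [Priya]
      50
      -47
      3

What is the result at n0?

n1.1 (Priya): min(-47, 20, 1) = -47
n1.2 (Priya): min(-41, -30, 46) = -41
n1 (Alice): max(-47, -41) = -41
n2.1 (Priya): min(-40, 11, -20) = -40
n2.2 (Priya): min(50, -47, 3) = -47
n2 (Alice): max(-40, -47) = -40
n0 (Priya): min(-41, -40) = -41

-41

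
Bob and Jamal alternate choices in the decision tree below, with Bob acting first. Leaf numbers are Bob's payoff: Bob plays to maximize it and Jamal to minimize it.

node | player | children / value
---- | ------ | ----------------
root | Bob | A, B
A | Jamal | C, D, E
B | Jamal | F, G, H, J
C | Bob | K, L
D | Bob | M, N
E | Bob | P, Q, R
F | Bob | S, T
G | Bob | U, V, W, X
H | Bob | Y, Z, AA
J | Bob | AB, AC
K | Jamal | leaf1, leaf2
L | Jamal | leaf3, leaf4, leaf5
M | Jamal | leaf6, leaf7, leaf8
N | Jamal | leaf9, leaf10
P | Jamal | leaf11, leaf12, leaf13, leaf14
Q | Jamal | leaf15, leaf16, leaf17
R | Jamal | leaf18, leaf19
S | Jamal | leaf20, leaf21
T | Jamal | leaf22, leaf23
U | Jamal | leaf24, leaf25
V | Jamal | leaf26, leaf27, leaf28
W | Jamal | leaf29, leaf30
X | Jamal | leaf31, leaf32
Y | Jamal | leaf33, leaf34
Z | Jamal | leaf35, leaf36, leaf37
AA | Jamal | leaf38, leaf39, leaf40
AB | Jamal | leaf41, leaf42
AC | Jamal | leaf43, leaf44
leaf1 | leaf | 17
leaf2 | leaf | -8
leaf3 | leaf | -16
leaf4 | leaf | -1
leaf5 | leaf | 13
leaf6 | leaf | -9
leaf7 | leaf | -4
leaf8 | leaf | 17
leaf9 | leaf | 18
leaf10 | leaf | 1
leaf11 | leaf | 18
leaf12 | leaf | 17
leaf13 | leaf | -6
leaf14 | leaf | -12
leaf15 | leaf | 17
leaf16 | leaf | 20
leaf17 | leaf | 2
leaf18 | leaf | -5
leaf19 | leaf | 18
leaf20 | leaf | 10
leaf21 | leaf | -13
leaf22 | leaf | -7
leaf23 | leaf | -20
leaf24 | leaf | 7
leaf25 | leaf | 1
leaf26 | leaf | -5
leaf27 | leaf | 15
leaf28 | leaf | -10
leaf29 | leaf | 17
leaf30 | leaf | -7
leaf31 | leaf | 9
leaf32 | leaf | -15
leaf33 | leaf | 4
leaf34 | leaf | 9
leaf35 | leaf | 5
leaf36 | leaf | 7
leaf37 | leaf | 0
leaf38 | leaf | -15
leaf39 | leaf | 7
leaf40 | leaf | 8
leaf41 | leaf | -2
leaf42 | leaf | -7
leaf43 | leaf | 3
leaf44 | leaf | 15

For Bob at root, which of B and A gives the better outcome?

A

S (Jamal): min(10, -13) = -13
T (Jamal): min(-7, -20) = -20
F (Bob): max(-13, -20) = -13
U (Jamal): min(7, 1) = 1
V (Jamal): min(-5, 15, -10) = -10
W (Jamal): min(17, -7) = -7
X (Jamal): min(9, -15) = -15
G (Bob): max(1, -10, -7, -15) = 1
Y (Jamal): min(4, 9) = 4
Z (Jamal): min(5, 7, 0) = 0
AA (Jamal): min(-15, 7, 8) = -15
H (Bob): max(4, 0, -15) = 4
AB (Jamal): min(-2, -7) = -7
AC (Jamal): min(3, 15) = 3
J (Bob): max(-7, 3) = 3
B (Jamal): min(-13, 1, 4, 3) = -13
K (Jamal): min(17, -8) = -8
L (Jamal): min(-16, -1, 13) = -16
C (Bob): max(-8, -16) = -8
M (Jamal): min(-9, -4, 17) = -9
N (Jamal): min(18, 1) = 1
D (Bob): max(-9, 1) = 1
P (Jamal): min(18, 17, -6, -12) = -12
Q (Jamal): min(17, 20, 2) = 2
R (Jamal): min(-5, 18) = -5
E (Bob): max(-12, 2, -5) = 2
A (Jamal): min(-8, 1, 2) = -8
Bob prefers the higher value; B=-13, A=-8. A is better since -8 > -13.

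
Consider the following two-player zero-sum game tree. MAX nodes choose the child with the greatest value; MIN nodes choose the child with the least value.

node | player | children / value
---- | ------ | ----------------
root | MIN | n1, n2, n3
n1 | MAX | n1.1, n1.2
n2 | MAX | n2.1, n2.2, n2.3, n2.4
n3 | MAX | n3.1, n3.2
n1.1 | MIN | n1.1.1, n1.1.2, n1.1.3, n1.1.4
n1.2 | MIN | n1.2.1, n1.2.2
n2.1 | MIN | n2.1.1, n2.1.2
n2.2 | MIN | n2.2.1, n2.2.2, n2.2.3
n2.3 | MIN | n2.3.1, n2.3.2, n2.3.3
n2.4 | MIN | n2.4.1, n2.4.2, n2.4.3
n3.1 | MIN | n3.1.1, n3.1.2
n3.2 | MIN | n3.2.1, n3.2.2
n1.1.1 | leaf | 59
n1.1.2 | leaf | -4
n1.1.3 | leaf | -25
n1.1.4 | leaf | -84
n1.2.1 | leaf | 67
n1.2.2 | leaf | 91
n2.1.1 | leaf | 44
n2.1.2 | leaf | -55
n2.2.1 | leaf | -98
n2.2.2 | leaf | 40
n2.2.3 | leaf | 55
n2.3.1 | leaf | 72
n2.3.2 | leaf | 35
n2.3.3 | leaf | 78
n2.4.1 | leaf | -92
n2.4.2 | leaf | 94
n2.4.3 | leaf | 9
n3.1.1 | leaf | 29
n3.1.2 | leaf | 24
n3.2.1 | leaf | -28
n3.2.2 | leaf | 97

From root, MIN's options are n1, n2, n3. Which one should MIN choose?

n1.1 (MIN): min(59, -4, -25, -84) = -84
n1.2 (MIN): min(67, 91) = 67
n1 (MAX): max(-84, 67) = 67
n2.1 (MIN): min(44, -55) = -55
n2.2 (MIN): min(-98, 40, 55) = -98
n2.3 (MIN): min(72, 35, 78) = 35
n2.4 (MIN): min(-92, 94, 9) = -92
n2 (MAX): max(-55, -98, 35, -92) = 35
n3.1 (MIN): min(29, 24) = 24
n3.2 (MIN): min(-28, 97) = -28
n3 (MAX): max(24, -28) = 24
root (MIN): min(67, 35, 24) = 24
MIN at root wants the lowest of {n1=67, n2=35, n3=24}, so chooses n3.

n3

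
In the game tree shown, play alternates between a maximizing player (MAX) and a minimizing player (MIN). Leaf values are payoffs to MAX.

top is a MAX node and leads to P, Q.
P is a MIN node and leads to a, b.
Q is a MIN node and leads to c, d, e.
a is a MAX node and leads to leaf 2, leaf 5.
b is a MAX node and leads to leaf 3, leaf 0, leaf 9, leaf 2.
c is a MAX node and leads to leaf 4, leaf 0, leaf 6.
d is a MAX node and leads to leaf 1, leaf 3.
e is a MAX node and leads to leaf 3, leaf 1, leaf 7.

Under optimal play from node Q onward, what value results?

3

c (MAX): max(4, 0, 6) = 6
d (MAX): max(1, 3) = 3
e (MAX): max(3, 1, 7) = 7
Q (MIN): min(6, 3, 7) = 3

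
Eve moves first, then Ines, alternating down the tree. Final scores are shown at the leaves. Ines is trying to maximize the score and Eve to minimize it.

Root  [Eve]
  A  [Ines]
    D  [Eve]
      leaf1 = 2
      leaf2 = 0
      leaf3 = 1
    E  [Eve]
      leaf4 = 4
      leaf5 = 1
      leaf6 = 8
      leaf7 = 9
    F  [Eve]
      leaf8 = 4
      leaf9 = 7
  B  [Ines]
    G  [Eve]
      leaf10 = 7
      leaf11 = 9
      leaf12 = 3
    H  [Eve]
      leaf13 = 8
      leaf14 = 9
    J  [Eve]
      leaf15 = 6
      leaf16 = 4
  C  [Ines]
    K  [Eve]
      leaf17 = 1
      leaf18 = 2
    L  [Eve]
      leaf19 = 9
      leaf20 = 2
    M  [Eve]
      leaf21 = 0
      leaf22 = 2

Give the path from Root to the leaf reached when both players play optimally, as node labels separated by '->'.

D (Eve): min(2, 0, 1) = 0
E (Eve): min(4, 1, 8, 9) = 1
F (Eve): min(4, 7) = 4
A (Ines): max(0, 1, 4) = 4
G (Eve): min(7, 9, 3) = 3
H (Eve): min(8, 9) = 8
J (Eve): min(6, 4) = 4
B (Ines): max(3, 8, 4) = 8
K (Eve): min(1, 2) = 1
L (Eve): min(9, 2) = 2
M (Eve): min(0, 2) = 0
C (Ines): max(1, 2, 0) = 2
Root (Eve): min(4, 8, 2) = 2
At Root, Eve picks C (lowest: 2).
At C, Ines picks L (highest: 2).
At L, Eve picks leaf20 (lowest: 2).
Terminal value 2.

Root -> C -> L -> leaf20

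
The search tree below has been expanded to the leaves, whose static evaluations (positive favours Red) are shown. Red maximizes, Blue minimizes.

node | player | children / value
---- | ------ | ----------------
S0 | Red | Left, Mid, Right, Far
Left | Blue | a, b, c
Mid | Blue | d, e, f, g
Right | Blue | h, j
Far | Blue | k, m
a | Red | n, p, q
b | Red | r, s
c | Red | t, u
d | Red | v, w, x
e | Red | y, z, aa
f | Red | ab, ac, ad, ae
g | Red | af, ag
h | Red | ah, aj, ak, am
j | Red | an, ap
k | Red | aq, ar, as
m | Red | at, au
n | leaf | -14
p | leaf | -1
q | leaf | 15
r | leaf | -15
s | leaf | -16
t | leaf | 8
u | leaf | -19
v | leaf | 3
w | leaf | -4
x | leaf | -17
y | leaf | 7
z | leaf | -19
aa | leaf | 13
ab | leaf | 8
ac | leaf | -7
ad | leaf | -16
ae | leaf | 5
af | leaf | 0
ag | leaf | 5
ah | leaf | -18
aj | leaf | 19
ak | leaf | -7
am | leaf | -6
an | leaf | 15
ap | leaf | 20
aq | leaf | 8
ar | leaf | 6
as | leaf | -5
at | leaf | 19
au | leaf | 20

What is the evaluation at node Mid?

d (Red): max(3, -4, -17) = 3
e (Red): max(7, -19, 13) = 13
f (Red): max(8, -7, -16, 5) = 8
g (Red): max(0, 5) = 5
Mid (Blue): min(3, 13, 8, 5) = 3

3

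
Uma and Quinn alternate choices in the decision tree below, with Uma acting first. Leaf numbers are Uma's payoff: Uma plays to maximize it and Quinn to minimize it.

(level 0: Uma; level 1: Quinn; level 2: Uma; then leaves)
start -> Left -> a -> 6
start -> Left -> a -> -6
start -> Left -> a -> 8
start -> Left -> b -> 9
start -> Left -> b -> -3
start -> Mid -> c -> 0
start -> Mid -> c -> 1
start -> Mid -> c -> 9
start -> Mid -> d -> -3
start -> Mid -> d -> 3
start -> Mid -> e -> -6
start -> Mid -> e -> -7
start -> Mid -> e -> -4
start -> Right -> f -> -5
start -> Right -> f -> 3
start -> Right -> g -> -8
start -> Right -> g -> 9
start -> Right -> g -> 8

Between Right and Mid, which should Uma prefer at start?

f (Uma): max(-5, 3) = 3
g (Uma): max(-8, 9, 8) = 9
Right (Quinn): min(3, 9) = 3
c (Uma): max(0, 1, 9) = 9
d (Uma): max(-3, 3) = 3
e (Uma): max(-6, -7, -4) = -4
Mid (Quinn): min(9, 3, -4) = -4
Uma prefers the higher value; Right=3, Mid=-4. Right is better since 3 > -4.

Right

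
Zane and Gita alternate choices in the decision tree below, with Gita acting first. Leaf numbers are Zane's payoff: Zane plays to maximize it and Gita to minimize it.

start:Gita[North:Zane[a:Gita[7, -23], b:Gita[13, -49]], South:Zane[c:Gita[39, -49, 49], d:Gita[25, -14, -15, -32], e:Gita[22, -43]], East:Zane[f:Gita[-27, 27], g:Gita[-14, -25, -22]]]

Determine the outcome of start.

-32

a (Gita): min(7, -23) = -23
b (Gita): min(13, -49) = -49
North (Zane): max(-23, -49) = -23
c (Gita): min(39, -49, 49) = -49
d (Gita): min(25, -14, -15, -32) = -32
e (Gita): min(22, -43) = -43
South (Zane): max(-49, -32, -43) = -32
f (Gita): min(-27, 27) = -27
g (Gita): min(-14, -25, -22) = -25
East (Zane): max(-27, -25) = -25
start (Gita): min(-23, -32, -25) = -32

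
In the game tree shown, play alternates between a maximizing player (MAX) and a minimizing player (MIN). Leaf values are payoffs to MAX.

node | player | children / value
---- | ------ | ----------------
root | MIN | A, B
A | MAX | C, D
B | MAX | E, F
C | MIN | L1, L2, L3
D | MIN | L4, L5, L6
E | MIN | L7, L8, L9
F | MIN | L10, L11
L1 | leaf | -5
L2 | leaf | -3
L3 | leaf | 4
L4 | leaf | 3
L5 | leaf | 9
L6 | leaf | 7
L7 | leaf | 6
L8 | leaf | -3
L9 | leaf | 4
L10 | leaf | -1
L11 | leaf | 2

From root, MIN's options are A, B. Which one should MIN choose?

C (MIN): min(-5, -3, 4) = -5
D (MIN): min(3, 9, 7) = 3
A (MAX): max(-5, 3) = 3
E (MIN): min(6, -3, 4) = -3
F (MIN): min(-1, 2) = -1
B (MAX): max(-3, -1) = -1
root (MIN): min(3, -1) = -1
MIN at root wants the lowest of {A=3, B=-1}, so chooses B.

B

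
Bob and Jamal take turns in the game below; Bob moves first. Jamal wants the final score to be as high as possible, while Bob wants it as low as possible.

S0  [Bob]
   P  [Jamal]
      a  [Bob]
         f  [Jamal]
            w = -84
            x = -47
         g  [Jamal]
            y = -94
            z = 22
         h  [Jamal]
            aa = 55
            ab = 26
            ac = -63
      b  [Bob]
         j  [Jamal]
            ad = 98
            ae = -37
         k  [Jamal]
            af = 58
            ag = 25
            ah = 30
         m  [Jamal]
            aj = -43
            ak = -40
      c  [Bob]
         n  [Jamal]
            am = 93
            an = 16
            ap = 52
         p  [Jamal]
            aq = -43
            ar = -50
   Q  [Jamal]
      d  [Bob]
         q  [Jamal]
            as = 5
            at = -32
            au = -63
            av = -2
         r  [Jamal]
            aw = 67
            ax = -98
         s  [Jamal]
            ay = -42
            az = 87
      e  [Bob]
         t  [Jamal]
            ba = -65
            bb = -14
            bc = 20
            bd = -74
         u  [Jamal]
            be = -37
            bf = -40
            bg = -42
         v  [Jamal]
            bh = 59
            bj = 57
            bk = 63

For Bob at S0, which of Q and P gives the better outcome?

P

q (Jamal): max(5, -32, -63, -2) = 5
r (Jamal): max(67, -98) = 67
s (Jamal): max(-42, 87) = 87
d (Bob): min(5, 67, 87) = 5
t (Jamal): max(-65, -14, 20, -74) = 20
u (Jamal): max(-37, -40, -42) = -37
v (Jamal): max(59, 57, 63) = 63
e (Bob): min(20, -37, 63) = -37
Q (Jamal): max(5, -37) = 5
f (Jamal): max(-84, -47) = -47
g (Jamal): max(-94, 22) = 22
h (Jamal): max(55, 26, -63) = 55
a (Bob): min(-47, 22, 55) = -47
j (Jamal): max(98, -37) = 98
k (Jamal): max(58, 25, 30) = 58
m (Jamal): max(-43, -40) = -40
b (Bob): min(98, 58, -40) = -40
n (Jamal): max(93, 16, 52) = 93
p (Jamal): max(-43, -50) = -43
c (Bob): min(93, -43) = -43
P (Jamal): max(-47, -40, -43) = -40
Bob prefers the lower value; Q=5, P=-40. P is better since -40 < 5.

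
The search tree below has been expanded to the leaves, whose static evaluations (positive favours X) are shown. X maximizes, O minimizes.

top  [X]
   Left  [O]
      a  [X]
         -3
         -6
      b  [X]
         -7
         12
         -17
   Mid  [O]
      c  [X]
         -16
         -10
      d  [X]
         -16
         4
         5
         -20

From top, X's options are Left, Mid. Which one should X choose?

a (X): max(-3, -6) = -3
b (X): max(-7, 12, -17) = 12
Left (O): min(-3, 12) = -3
c (X): max(-16, -10) = -10
d (X): max(-16, 4, 5, -20) = 5
Mid (O): min(-10, 5) = -10
top (X): max(-3, -10) = -3
X at top wants the highest of {Left=-3, Mid=-10}, so chooses Left.

Left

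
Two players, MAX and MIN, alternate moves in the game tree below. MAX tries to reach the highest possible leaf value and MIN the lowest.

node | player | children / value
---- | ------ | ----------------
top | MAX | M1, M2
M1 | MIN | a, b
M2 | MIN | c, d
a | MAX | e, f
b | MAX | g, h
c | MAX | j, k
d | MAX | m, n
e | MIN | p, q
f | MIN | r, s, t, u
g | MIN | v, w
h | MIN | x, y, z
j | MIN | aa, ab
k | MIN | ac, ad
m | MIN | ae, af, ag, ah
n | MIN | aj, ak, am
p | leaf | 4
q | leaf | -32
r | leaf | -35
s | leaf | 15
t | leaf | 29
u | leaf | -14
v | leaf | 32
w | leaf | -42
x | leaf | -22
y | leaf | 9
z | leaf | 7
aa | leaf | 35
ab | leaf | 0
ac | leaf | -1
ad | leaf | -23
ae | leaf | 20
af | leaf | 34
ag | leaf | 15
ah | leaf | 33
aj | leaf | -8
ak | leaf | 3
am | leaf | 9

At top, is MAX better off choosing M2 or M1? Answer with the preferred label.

j (MIN): min(35, 0) = 0
k (MIN): min(-1, -23) = -23
c (MAX): max(0, -23) = 0
m (MIN): min(20, 34, 15, 33) = 15
n (MIN): min(-8, 3, 9) = -8
d (MAX): max(15, -8) = 15
M2 (MIN): min(0, 15) = 0
e (MIN): min(4, -32) = -32
f (MIN): min(-35, 15, 29, -14) = -35
a (MAX): max(-32, -35) = -32
g (MIN): min(32, -42) = -42
h (MIN): min(-22, 9, 7) = -22
b (MAX): max(-42, -22) = -22
M1 (MIN): min(-32, -22) = -32
MAX prefers the higher value; M2=0, M1=-32. M2 is better since 0 > -32.

M2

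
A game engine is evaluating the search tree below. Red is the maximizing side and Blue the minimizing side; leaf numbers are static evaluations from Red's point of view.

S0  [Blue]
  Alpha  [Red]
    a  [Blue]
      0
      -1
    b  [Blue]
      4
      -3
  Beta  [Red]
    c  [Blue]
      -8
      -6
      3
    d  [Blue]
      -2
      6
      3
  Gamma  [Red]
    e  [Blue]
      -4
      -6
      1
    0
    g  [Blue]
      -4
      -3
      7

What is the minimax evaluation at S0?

-2

a (Blue): min(0, -1) = -1
b (Blue): min(4, -3) = -3
Alpha (Red): max(-1, -3) = -1
c (Blue): min(-8, -6, 3) = -8
d (Blue): min(-2, 6, 3) = -2
Beta (Red): max(-8, -2) = -2
e (Blue): min(-4, -6, 1) = -6
g (Blue): min(-4, -3, 7) = -4
Gamma (Red): max(-6, 0, -4) = 0
S0 (Blue): min(-1, -2, 0) = -2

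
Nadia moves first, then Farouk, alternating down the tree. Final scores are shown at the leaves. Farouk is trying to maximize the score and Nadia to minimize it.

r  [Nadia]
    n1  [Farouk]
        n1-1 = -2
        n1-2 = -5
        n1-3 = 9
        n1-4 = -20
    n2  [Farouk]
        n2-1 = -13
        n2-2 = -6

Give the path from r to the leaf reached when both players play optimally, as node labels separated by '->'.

r -> n2 -> n2-2

n1 (Farouk): max(-2, -5, 9, -20) = 9
n2 (Farouk): max(-13, -6) = -6
r (Nadia): min(9, -6) = -6
At r, Nadia picks n2 (lowest: -6).
At n2, Farouk picks n2-2 (highest: -6).
Terminal value -6.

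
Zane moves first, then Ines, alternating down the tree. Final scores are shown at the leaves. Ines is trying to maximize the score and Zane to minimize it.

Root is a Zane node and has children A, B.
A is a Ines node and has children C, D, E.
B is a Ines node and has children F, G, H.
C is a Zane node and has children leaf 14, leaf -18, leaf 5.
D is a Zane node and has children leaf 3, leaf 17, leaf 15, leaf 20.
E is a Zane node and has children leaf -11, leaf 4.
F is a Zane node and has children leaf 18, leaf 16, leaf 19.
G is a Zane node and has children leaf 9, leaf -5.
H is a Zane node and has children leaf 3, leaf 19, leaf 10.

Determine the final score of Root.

3

C (Zane): min(14, -18, 5) = -18
D (Zane): min(3, 17, 15, 20) = 3
E (Zane): min(-11, 4) = -11
A (Ines): max(-18, 3, -11) = 3
F (Zane): min(18, 16, 19) = 16
G (Zane): min(9, -5) = -5
H (Zane): min(3, 19, 10) = 3
B (Ines): max(16, -5, 3) = 16
Root (Zane): min(3, 16) = 3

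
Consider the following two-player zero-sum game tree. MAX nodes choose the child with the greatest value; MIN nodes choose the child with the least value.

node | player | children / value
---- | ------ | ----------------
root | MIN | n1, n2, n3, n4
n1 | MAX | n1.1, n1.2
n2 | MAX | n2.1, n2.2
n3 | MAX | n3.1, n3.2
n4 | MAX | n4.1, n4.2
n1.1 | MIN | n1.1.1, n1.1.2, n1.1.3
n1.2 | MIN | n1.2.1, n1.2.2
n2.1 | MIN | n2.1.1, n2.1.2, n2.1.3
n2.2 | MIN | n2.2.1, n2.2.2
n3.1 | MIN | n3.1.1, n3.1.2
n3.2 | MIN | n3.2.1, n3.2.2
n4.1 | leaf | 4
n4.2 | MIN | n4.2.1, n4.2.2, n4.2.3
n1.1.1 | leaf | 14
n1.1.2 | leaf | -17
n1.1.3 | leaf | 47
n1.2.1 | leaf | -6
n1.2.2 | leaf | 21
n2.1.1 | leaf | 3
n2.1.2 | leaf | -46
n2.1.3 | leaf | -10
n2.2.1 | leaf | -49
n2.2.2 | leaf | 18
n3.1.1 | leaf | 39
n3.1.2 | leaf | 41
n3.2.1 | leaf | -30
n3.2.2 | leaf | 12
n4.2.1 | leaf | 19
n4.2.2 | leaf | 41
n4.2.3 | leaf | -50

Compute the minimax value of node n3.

39

n3.1 (MIN): min(39, 41) = 39
n3.2 (MIN): min(-30, 12) = -30
n3 (MAX): max(39, -30) = 39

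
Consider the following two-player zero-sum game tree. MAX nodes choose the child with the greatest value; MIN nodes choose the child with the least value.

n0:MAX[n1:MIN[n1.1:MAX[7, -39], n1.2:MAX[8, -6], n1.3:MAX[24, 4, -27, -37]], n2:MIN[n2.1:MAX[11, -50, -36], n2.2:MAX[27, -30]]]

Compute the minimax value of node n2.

n2.1 (MAX): max(11, -50, -36) = 11
n2.2 (MAX): max(27, -30) = 27
n2 (MIN): min(11, 27) = 11

11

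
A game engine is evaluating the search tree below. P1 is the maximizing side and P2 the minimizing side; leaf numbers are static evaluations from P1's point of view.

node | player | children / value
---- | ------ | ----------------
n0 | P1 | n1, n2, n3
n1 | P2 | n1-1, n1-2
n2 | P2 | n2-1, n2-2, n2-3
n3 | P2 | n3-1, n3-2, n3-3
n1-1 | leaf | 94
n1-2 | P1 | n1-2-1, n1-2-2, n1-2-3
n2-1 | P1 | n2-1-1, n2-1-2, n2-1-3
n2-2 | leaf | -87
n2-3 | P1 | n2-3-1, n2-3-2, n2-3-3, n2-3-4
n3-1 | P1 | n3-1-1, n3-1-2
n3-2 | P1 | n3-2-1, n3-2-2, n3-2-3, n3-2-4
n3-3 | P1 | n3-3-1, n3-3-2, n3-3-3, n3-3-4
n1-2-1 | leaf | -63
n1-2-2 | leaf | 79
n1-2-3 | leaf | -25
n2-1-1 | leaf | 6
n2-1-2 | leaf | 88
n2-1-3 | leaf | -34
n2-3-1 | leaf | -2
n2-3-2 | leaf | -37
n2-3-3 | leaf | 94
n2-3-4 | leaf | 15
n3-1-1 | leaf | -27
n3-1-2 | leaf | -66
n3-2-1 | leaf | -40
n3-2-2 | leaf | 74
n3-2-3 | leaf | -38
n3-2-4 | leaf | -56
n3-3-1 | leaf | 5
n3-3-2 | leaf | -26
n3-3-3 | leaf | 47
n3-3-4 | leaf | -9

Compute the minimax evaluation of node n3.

n3-1 (P1): max(-27, -66) = -27
n3-2 (P1): max(-40, 74, -38, -56) = 74
n3-3 (P1): max(5, -26, 47, -9) = 47
n3 (P2): min(-27, 74, 47) = -27

-27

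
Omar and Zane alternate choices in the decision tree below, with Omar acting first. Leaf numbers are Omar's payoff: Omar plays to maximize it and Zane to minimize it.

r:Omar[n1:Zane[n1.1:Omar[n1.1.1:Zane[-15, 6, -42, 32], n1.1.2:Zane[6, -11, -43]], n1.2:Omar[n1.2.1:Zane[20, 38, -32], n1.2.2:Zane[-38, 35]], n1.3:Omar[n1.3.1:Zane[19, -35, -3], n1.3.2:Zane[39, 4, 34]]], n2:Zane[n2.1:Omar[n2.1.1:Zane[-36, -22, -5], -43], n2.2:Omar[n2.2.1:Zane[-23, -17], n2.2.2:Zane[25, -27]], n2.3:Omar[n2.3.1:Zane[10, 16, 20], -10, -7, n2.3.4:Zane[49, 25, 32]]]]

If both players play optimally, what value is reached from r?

-36

n1.1.1 (Zane): min(-15, 6, -42, 32) = -42
n1.1.2 (Zane): min(6, -11, -43) = -43
n1.1 (Omar): max(-42, -43) = -42
n1.2.1 (Zane): min(20, 38, -32) = -32
n1.2.2 (Zane): min(-38, 35) = -38
n1.2 (Omar): max(-32, -38) = -32
n1.3.1 (Zane): min(19, -35, -3) = -35
n1.3.2 (Zane): min(39, 4, 34) = 4
n1.3 (Omar): max(-35, 4) = 4
n1 (Zane): min(-42, -32, 4) = -42
n2.1.1 (Zane): min(-36, -22, -5) = -36
n2.1 (Omar): max(-36, -43) = -36
n2.2.1 (Zane): min(-23, -17) = -23
n2.2.2 (Zane): min(25, -27) = -27
n2.2 (Omar): max(-23, -27) = -23
n2.3.1 (Zane): min(10, 16, 20) = 10
n2.3.4 (Zane): min(49, 25, 32) = 25
n2.3 (Omar): max(10, -10, -7, 25) = 25
n2 (Zane): min(-36, -23, 25) = -36
r (Omar): max(-42, -36) = -36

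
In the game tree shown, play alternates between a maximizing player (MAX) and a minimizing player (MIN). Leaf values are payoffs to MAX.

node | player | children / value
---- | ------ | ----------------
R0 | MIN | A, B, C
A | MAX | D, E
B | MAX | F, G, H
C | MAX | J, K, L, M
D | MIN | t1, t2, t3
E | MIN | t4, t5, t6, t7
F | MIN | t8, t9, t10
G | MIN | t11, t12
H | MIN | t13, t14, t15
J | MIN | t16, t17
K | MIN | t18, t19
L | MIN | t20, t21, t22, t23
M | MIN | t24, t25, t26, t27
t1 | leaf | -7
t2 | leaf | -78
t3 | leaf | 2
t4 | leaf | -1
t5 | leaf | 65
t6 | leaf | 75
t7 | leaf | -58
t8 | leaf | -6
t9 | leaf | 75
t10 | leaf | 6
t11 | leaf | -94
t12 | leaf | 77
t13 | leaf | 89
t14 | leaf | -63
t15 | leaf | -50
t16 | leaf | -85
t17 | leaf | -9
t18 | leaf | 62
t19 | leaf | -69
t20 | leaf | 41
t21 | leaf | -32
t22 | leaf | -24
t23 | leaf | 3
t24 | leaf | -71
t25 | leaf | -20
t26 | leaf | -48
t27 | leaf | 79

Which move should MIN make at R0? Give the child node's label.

D (MIN): min(-7, -78, 2) = -78
E (MIN): min(-1, 65, 75, -58) = -58
A (MAX): max(-78, -58) = -58
F (MIN): min(-6, 75, 6) = -6
G (MIN): min(-94, 77) = -94
H (MIN): min(89, -63, -50) = -63
B (MAX): max(-6, -94, -63) = -6
J (MIN): min(-85, -9) = -85
K (MIN): min(62, -69) = -69
L (MIN): min(41, -32, -24, 3) = -32
M (MIN): min(-71, -20, -48, 79) = -71
C (MAX): max(-85, -69, -32, -71) = -32
R0 (MIN): min(-58, -6, -32) = -58
MIN at R0 wants the lowest of {A=-58, B=-6, C=-32}, so chooses A.

A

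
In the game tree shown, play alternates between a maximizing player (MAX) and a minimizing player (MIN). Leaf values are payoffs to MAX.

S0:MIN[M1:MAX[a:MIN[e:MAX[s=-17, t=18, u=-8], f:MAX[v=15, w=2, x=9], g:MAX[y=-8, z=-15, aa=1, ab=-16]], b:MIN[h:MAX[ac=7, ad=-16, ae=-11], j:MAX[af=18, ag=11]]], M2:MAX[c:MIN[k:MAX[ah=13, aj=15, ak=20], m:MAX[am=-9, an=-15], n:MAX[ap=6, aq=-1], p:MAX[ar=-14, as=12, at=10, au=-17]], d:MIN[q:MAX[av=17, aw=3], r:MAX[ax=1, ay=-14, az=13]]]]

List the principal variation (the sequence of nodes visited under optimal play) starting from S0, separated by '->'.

S0 -> M1 -> b -> h -> ac

e (MAX): max(-17, 18, -8) = 18
f (MAX): max(15, 2, 9) = 15
g (MAX): max(-8, -15, 1, -16) = 1
a (MIN): min(18, 15, 1) = 1
h (MAX): max(7, -16, -11) = 7
j (MAX): max(18, 11) = 18
b (MIN): min(7, 18) = 7
M1 (MAX): max(1, 7) = 7
k (MAX): max(13, 15, 20) = 20
m (MAX): max(-9, -15) = -9
n (MAX): max(6, -1) = 6
p (MAX): max(-14, 12, 10, -17) = 12
c (MIN): min(20, -9, 6, 12) = -9
q (MAX): max(17, 3) = 17
r (MAX): max(1, -14, 13) = 13
d (MIN): min(17, 13) = 13
M2 (MAX): max(-9, 13) = 13
S0 (MIN): min(7, 13) = 7
At S0, MIN picks M1 (lowest: 7).
At M1, MAX picks b (highest: 7).
At b, MIN picks h (lowest: 7).
At h, MAX picks ac (highest: 7).
Terminal value 7.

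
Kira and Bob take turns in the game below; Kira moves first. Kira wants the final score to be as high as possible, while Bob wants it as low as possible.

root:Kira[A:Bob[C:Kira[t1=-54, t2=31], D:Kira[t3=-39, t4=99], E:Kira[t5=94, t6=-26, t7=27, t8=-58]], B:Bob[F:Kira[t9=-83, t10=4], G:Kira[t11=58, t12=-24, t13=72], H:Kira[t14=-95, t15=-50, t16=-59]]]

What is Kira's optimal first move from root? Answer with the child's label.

C (Kira): max(-54, 31) = 31
D (Kira): max(-39, 99) = 99
E (Kira): max(94, -26, 27, -58) = 94
A (Bob): min(31, 99, 94) = 31
F (Kira): max(-83, 4) = 4
G (Kira): max(58, -24, 72) = 72
H (Kira): max(-95, -50, -59) = -50
B (Bob): min(4, 72, -50) = -50
root (Kira): max(31, -50) = 31
Kira at root wants the highest of {A=31, B=-50}, so chooses A.

A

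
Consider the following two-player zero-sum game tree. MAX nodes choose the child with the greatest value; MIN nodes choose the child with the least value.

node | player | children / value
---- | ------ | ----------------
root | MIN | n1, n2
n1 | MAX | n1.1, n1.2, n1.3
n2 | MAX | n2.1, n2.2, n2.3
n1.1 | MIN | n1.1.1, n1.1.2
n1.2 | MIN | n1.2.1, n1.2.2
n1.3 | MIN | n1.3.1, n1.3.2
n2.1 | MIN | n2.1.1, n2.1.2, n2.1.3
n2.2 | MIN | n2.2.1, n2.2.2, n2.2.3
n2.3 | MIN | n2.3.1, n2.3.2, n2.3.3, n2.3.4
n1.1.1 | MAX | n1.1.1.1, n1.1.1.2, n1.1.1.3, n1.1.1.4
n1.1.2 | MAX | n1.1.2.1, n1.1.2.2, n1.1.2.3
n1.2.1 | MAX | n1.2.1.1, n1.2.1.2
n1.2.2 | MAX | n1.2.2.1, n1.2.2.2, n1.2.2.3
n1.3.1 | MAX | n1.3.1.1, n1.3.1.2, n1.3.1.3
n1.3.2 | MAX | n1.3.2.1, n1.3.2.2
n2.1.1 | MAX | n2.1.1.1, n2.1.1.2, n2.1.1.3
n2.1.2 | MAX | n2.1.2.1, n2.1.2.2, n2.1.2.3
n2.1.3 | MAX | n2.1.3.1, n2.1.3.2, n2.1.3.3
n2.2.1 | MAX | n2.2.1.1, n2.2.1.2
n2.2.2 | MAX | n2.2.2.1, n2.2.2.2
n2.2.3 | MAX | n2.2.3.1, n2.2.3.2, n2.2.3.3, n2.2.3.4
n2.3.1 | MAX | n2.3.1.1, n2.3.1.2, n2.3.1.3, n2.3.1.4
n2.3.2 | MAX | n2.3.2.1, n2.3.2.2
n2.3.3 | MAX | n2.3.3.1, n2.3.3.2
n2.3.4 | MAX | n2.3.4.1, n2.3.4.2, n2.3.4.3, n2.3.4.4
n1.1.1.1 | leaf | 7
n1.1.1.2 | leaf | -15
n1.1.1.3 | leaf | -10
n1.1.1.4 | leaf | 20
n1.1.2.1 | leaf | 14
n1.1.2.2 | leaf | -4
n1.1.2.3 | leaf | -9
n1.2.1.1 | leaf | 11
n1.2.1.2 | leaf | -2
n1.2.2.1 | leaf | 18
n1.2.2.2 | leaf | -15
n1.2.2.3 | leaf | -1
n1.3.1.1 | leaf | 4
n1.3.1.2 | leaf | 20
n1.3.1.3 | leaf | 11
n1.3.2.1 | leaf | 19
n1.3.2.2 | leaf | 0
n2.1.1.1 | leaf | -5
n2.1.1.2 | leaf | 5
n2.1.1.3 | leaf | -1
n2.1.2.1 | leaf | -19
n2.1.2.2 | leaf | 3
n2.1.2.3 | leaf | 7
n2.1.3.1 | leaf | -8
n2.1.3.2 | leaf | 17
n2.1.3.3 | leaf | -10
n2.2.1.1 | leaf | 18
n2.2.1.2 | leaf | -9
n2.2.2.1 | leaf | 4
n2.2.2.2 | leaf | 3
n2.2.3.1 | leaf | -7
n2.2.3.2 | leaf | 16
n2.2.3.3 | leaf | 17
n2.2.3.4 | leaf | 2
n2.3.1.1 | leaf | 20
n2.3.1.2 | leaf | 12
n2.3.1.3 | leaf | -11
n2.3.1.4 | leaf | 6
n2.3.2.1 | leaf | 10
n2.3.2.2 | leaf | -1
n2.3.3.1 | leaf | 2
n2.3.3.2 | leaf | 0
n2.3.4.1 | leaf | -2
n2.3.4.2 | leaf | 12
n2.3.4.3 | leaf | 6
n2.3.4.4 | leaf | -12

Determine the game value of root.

n1.1.1 (MAX): max(7, -15, -10, 20) = 20
n1.1.2 (MAX): max(14, -4, -9) = 14
n1.1 (MIN): min(20, 14) = 14
n1.2.1 (MAX): max(11, -2) = 11
n1.2.2 (MAX): max(18, -15, -1) = 18
n1.2 (MIN): min(11, 18) = 11
n1.3.1 (MAX): max(4, 20, 11) = 20
n1.3.2 (MAX): max(19, 0) = 19
n1.3 (MIN): min(20, 19) = 19
n1 (MAX): max(14, 11, 19) = 19
n2.1.1 (MAX): max(-5, 5, -1) = 5
n2.1.2 (MAX): max(-19, 3, 7) = 7
n2.1.3 (MAX): max(-8, 17, -10) = 17
n2.1 (MIN): min(5, 7, 17) = 5
n2.2.1 (MAX): max(18, -9) = 18
n2.2.2 (MAX): max(4, 3) = 4
n2.2.3 (MAX): max(-7, 16, 17, 2) = 17
n2.2 (MIN): min(18, 4, 17) = 4
n2.3.1 (MAX): max(20, 12, -11, 6) = 20
n2.3.2 (MAX): max(10, -1) = 10
n2.3.3 (MAX): max(2, 0) = 2
n2.3.4 (MAX): max(-2, 12, 6, -12) = 12
n2.3 (MIN): min(20, 10, 2, 12) = 2
n2 (MAX): max(5, 4, 2) = 5
root (MIN): min(19, 5) = 5

5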